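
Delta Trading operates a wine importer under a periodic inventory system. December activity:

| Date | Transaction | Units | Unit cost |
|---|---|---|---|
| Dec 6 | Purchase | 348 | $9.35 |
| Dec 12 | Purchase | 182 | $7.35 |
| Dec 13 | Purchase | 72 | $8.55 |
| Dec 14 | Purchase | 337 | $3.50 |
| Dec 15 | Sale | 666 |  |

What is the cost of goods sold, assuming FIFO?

COGS = $5,431.10

Dec 15, 666 sold [FIFO — oldest first]: 348 @ $9.35 + 182 @ $7.35 + 72 @ $8.55 + 64 @ $3.50 = $5,431.10
Ending inventory: 273 @ $3.50 = $955.50
Check: goods available $6,386.60 = COGS $5,431.10 + ending $955.50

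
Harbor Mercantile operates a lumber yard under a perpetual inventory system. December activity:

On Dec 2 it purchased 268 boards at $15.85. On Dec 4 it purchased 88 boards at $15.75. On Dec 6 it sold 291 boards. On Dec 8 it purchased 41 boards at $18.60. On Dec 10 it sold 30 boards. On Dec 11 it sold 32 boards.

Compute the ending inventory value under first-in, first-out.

Ending inventory = $809.85

Dec 6, 291 sold [FIFO — oldest first]: 268 @ $15.85 + 23 @ $15.75 = $4,610.05
Dec 10, 30 sold [FIFO — oldest first]: 30 @ $15.75 = $472.50
Dec 11, 32 sold [FIFO — oldest first]: 32 @ $15.75 = $504.00
Total COGS = $4,610.05 + $472.50 + $504.00 = $5,586.55
Ending inventory: 3 @ $15.75 + 41 @ $18.60 = $809.85
Check: goods available $6,396.40 = COGS $5,586.55 + ending $809.85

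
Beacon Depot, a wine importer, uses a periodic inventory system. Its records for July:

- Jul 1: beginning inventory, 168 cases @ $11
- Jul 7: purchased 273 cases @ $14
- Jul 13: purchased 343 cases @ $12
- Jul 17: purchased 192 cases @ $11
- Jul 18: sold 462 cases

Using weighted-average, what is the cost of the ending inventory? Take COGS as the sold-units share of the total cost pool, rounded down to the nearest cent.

Jul 18, sell 462: 462/976 × $11,898.00 → $5,632.04
Ending inventory (cost pool remaining) = $6,265.96
Check: goods available $11,898.00 = COGS $5,632.04 + ending $6,265.96

Ending inventory = $6,265.96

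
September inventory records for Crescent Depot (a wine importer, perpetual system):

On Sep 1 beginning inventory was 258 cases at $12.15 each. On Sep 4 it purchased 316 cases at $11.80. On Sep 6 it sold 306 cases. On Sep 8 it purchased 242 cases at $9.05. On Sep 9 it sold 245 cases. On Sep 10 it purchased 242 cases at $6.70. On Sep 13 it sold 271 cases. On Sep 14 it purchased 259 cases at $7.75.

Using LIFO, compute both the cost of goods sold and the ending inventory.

COGS = $7,807.60; ending inventory = $4,874.65

Sep 6, 306 sold [LIFO — newest first]: 306 @ $11.80 = $3,610.80
Sep 9, 245 sold [LIFO — newest first]: 242 @ $9.05 + 3 @ $11.80 = $2,225.50
Sep 13, 271 sold [LIFO — newest first]: 242 @ $6.70 + 7 @ $11.80 + 22 @ $12.15 = $1,971.30
Total COGS = $3,610.80 + $2,225.50 + $1,971.30 = $7,807.60
Ending inventory: 236 @ $12.15 + 259 @ $7.75 = $4,874.65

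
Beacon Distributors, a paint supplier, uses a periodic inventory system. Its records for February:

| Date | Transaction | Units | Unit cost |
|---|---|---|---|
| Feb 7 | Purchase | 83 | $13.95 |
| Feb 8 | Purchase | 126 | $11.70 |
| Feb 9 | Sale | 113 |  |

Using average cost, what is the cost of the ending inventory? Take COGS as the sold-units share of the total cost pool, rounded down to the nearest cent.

Feb 9, sell 113: 113/209 × $2,632.05 → $1,423.07
Ending inventory (cost pool remaining) = $1,208.98
Check: goods available $2,632.05 = COGS $1,423.07 + ending $1,208.98

Ending inventory = $1,208.98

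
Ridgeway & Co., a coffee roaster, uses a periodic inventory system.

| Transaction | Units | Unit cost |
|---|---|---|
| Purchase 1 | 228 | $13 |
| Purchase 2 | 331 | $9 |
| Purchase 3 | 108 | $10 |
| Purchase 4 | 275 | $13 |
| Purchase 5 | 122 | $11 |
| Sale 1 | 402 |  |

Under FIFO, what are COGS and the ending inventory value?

COGS = $4,530; ending inventory = $7,410

Sale 1 (402) [FIFO — oldest first]: 228 @ $13 + 174 @ $9 = $4,530
Ending inventory: 157 @ $9 + 108 @ $10 + 275 @ $13 + 122 @ $11 = $7,410
Check: goods available $11,940 = COGS $4,530 + ending $7,410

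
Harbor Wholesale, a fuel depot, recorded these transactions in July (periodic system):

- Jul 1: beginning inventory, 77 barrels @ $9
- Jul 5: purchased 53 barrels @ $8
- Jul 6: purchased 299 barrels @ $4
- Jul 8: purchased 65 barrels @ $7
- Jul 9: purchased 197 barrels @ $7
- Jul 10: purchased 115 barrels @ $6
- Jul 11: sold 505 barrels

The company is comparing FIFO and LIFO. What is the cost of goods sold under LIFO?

COGS = $3,036

FIFO COGS: 77 @ $9 + 53 @ $8 + 299 @ $4 + 65 @ $7 + 11 @ $7 = $2,845
LIFO COGS: 115 @ $6 + 197 @ $7 + 65 @ $7 + 128 @ $4 = $3,036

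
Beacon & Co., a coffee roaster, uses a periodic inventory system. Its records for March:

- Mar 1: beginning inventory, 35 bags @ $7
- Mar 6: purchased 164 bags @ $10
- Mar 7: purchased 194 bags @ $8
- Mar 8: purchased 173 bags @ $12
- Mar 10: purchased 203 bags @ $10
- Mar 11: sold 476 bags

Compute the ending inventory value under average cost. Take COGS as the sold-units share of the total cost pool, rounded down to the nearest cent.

Mar 11, sell 476: 476/769 × $7,543.00 → $4,669.00
Ending inventory (cost pool remaining) = $2,874.00

Ending inventory = $2,874.00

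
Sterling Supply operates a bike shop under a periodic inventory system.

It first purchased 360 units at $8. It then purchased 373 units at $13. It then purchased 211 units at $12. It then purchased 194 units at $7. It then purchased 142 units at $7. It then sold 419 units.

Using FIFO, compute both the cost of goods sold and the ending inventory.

Sale 1 (419) [FIFO — oldest first]: 360 @ $8 + 59 @ $13 = $3,647
Ending inventory: 314 @ $13 + 211 @ $12 + 194 @ $7 + 142 @ $7 = $8,966
Check: goods available $12,613 = COGS $3,647 + ending $8,966

COGS = $3,647; ending inventory = $8,966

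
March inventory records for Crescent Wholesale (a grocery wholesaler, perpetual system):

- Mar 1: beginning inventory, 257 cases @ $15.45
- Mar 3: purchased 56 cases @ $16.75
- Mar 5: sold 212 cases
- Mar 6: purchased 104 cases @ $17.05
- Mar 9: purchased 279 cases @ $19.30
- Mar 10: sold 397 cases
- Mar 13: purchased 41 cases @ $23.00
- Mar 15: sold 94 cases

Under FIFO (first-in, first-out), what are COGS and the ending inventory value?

COGS = $12,227.55; ending inventory = $782.00

Mar 5, 212 sold [FIFO — oldest first]: 212 @ $15.45 = $3,275.40
Mar 10, 397 sold [FIFO — oldest first]: 45 @ $15.45 + 56 @ $16.75 + 104 @ $17.05 + 192 @ $19.30 = $7,112.05
Mar 15, 94 sold [FIFO — oldest first]: 87 @ $19.30 + 7 @ $23.00 = $1,840.10
Total COGS = $3,275.40 + $7,112.05 + $1,840.10 = $12,227.55
Ending inventory: 34 @ $23.00 = $782.00
Check: goods available $13,009.55 = COGS $12,227.55 + ending $782.00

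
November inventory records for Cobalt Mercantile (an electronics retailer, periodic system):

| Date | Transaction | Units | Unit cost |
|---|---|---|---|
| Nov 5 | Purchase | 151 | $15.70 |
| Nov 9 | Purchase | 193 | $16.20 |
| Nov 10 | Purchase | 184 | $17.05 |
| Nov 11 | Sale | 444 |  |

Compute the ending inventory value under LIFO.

Nov 11, 444 sold [LIFO — newest first]: 184 @ $17.05 + 193 @ $16.20 + 67 @ $15.70 = $7,315.70
Ending inventory: 84 @ $15.70 = $1,318.80
Check: goods available $8,634.50 = COGS $7,315.70 + ending $1,318.80

Ending inventory = $1,318.80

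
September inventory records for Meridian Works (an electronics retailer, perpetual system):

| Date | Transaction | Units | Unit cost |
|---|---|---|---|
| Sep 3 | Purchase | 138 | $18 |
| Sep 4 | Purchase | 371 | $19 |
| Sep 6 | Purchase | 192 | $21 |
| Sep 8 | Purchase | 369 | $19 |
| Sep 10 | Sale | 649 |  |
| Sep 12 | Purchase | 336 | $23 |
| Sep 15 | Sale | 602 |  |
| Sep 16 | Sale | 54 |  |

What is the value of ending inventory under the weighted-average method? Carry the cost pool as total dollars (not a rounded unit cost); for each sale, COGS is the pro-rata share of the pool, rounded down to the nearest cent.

After Sep 3: 138 on hand, pool $2,484.00 (≈ $18.0000 each)
After Sep 4: 509 on hand, pool $9,533.00 (≈ $18.7289 each)
After Sep 6: 701 on hand, pool $13,565.00 (≈ $19.3509 each)
After Sep 8: 1070 on hand, pool $20,576.00 (≈ $19.2299 each)
Sep 10, sell 649: 649/1070 × $20,576.00 → $12,480.20
After Sep 12: 757 on hand, pool $15,823.80 (≈ $20.9033 each)
Sep 15, sell 602: 602/757 × $15,823.80 → $12,583.78
Sep 16, sell 54: 54/155 × $3,240.02 → $1,128.78
Total COGS = $12,480.20 + $12,583.78 + $1,128.78 = $26,192.76
Ending inventory (cost pool remaining) = $2,111.24

Ending inventory = $2,111.24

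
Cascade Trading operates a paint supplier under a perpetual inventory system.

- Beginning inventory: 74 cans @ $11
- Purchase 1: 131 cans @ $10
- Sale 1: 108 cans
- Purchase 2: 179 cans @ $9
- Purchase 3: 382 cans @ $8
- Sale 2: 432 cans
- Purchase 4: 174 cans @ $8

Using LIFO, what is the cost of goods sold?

COGS = $4,586

Sale 1 (108) [LIFO — newest first]: 108 @ $10 = $1,080
Sale 2 (432) [LIFO — newest first]: 382 @ $8 + 50 @ $9 = $3,506
Total COGS = $1,080 + $3,506 = $4,586
Ending inventory: 74 @ $11 + 23 @ $10 + 129 @ $9 + 174 @ $8 = $3,597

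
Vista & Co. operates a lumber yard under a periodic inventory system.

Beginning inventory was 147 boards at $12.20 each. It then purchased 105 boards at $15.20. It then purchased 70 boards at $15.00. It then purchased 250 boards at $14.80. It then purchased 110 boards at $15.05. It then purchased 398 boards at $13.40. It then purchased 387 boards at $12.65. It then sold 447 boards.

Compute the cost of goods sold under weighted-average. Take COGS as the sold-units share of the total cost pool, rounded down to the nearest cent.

COGS = $6,101.27

Sale 1, sell 447: 447/1467 × $20,023.65 → $6,101.27
Ending inventory (cost pool remaining) = $13,922.38
Check: goods available $20,023.65 = COGS $6,101.27 + ending $13,922.38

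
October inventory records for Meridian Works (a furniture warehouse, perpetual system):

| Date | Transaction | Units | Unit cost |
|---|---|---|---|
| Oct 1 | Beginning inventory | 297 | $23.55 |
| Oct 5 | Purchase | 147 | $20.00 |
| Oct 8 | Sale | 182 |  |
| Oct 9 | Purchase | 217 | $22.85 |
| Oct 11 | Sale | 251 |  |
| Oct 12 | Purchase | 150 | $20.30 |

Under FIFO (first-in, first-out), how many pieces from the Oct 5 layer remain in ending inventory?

Oct 8, 182 sold [FIFO — oldest first]: 182 @ $23.55 = $4,286.10
Oct 11, 251 sold [FIFO — oldest first]: 115 @ $23.55 + 136 @ $20.00 = $5,428.25
Total COGS = $4,286.10 + $5,428.25 = $9,714.35
Ending inventory: 11 @ $20.00 + 217 @ $22.85 + 150 @ $20.30 = $8,223.45

11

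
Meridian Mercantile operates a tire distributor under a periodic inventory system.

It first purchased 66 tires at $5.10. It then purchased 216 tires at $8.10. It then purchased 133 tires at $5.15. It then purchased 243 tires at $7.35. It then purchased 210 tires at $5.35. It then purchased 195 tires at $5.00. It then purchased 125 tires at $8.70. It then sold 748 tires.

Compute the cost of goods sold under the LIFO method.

COGS = $4,788.30

Sale 1 (748) [LIFO — newest first]: 125 @ $8.70 + 195 @ $5.00 + 210 @ $5.35 + 218 @ $7.35 = $4,788.30
Ending inventory: 66 @ $5.10 + 216 @ $8.10 + 133 @ $5.15 + 25 @ $7.35 = $2,954.90
Check: goods available $7,743.20 = COGS $4,788.30 + ending $2,954.90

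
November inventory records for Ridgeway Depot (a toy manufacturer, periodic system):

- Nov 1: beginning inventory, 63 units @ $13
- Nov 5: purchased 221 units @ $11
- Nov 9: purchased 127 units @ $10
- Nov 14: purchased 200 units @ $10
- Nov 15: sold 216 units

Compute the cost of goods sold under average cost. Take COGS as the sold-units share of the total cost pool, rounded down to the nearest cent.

Nov 15, sell 216: 216/611 × $6,520.00 → $2,304.94
Ending inventory (cost pool remaining) = $4,215.06

COGS = $2,304.94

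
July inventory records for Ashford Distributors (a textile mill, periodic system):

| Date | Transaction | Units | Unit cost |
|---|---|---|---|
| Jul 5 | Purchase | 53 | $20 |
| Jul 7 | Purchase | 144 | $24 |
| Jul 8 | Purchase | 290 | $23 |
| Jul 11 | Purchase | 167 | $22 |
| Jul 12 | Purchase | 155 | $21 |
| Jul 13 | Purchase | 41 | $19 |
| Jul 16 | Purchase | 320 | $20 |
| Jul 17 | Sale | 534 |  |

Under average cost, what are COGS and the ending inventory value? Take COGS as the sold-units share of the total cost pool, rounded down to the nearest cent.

COGS = $11,544.44; ending inventory = $13,749.56

Jul 17, sell 534: 534/1170 × $25,294.00 → $11,544.44
Ending inventory (cost pool remaining) = $13,749.56
Check: goods available $25,294.00 = COGS $11,544.44 + ending $13,749.56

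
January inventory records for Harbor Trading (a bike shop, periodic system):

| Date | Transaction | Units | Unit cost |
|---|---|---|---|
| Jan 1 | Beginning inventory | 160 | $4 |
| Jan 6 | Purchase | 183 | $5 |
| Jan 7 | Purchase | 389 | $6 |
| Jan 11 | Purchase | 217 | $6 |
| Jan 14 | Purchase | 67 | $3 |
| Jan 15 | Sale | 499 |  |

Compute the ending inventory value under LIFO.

Ending inventory = $2,599

Jan 15, 499 sold [LIFO — newest first]: 67 @ $3 + 217 @ $6 + 215 @ $6 = $2,793
Ending inventory: 160 @ $4 + 183 @ $5 + 174 @ $6 = $2,599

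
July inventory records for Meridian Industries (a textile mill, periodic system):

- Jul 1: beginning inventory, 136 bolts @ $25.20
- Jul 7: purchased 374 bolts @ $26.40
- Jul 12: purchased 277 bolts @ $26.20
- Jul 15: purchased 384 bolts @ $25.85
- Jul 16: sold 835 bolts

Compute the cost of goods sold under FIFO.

Jul 16, 835 sold [FIFO — oldest first]: 136 @ $25.20 + 374 @ $26.40 + 277 @ $26.20 + 48 @ $25.85 = $21,799.00
Ending inventory: 336 @ $25.85 = $8,685.60

COGS = $21,799.00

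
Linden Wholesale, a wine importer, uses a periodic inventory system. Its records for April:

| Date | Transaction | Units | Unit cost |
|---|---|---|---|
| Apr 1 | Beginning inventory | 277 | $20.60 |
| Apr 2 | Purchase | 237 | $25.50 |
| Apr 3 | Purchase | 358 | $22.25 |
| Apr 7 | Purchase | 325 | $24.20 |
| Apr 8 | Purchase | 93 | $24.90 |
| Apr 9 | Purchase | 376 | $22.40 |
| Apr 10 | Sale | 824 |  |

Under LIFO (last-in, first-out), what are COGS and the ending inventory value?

Apr 10, 824 sold [LIFO — newest first]: 376 @ $22.40 + 93 @ $24.90 + 325 @ $24.20 + 30 @ $22.25 = $19,270.60
Ending inventory: 277 @ $20.60 + 237 @ $25.50 + 328 @ $22.25 = $19,047.70
Check: goods available $38,318.30 = COGS $19,270.60 + ending $19,047.70

COGS = $19,270.60; ending inventory = $19,047.70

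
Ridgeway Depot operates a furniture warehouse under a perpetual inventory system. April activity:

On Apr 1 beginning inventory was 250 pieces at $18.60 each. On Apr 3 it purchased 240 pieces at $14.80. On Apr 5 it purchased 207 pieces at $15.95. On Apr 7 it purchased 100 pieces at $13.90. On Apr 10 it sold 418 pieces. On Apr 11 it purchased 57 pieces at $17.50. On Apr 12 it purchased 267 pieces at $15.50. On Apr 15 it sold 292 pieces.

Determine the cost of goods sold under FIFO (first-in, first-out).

COGS = $11,684.35

Apr 10, 418 sold [FIFO — oldest first]: 250 @ $18.60 + 168 @ $14.80 = $7,136.40
Apr 15, 292 sold [FIFO — oldest first]: 72 @ $14.80 + 207 @ $15.95 + 13 @ $13.90 = $4,547.95
Total COGS = $7,136.40 + $4,547.95 = $11,684.35
Ending inventory: 87 @ $13.90 + 57 @ $17.50 + 267 @ $15.50 = $6,345.30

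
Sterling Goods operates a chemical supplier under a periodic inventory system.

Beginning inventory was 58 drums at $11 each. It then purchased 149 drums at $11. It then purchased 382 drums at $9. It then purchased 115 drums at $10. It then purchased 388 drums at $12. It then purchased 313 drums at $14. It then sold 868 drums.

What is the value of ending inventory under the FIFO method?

Ending inventory = $7,070

Sale 1 (868) [FIFO — oldest first]: 58 @ $11 + 149 @ $11 + 382 @ $9 + 115 @ $10 + 164 @ $12 = $8,833
Ending inventory: 224 @ $12 + 313 @ $14 = $7,070
Check: goods available $15,903 = COGS $8,833 + ending $7,070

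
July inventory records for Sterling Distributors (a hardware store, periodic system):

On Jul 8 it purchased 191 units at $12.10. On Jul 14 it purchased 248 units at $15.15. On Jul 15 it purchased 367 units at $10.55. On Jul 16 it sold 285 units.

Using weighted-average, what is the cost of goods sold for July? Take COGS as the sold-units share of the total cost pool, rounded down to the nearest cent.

Jul 16, sell 285: 285/806 × $9,940.15 → $3,514.81
Ending inventory (cost pool remaining) = $6,425.34

COGS = $3,514.81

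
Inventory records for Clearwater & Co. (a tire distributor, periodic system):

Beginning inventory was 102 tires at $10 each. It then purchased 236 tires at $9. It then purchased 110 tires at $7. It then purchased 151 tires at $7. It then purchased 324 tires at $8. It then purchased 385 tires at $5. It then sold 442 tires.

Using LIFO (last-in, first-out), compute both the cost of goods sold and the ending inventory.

Sale 1 (442) [LIFO — newest first]: 385 @ $5 + 57 @ $8 = $2,381
Ending inventory: 102 @ $10 + 236 @ $9 + 110 @ $7 + 151 @ $7 + 267 @ $8 = $7,107

COGS = $2,381; ending inventory = $7,107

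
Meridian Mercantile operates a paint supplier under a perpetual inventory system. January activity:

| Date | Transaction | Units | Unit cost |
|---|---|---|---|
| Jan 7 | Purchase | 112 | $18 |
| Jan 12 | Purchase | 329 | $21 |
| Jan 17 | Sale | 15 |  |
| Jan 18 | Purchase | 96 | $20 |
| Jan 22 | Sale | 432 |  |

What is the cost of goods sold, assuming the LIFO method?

COGS = $9,225

Jan 17, 15 sold [LIFO — newest first]: 15 @ $21 = $315
Jan 22, 432 sold [LIFO — newest first]: 96 @ $20 + 314 @ $21 + 22 @ $18 = $8,910
Total COGS = $315 + $8,910 = $9,225
Ending inventory: 90 @ $18 = $1,620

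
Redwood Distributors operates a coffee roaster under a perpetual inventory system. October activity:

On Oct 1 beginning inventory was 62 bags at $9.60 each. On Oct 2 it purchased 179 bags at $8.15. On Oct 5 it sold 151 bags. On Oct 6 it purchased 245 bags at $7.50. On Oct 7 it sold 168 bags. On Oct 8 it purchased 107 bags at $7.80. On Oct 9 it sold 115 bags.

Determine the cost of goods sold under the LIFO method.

Oct 5, 151 sold [LIFO — newest first]: 151 @ $8.15 = $1,230.65
Oct 7, 168 sold [LIFO — newest first]: 168 @ $7.50 = $1,260.00
Oct 9, 115 sold [LIFO — newest first]: 107 @ $7.80 + 8 @ $7.50 = $894.60
Total COGS = $1,230.65 + $1,260.00 + $894.60 = $3,385.25
Ending inventory: 62 @ $9.60 + 28 @ $8.15 + 69 @ $7.50 = $1,340.90
Check: goods available $4,726.15 = COGS $3,385.25 + ending $1,340.90

COGS = $3,385.25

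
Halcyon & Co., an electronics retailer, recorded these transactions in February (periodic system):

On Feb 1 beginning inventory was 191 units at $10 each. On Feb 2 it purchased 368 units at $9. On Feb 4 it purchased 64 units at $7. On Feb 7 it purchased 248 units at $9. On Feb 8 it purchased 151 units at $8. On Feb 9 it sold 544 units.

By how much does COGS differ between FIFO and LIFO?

FIFO COGS: 191 @ $10 + 353 @ $9 = $5,087
LIFO COGS: 151 @ $8 + 248 @ $9 + 64 @ $7 + 81 @ $9 = $4,617
Difference = |$5,087 − $4,617| = $470

$470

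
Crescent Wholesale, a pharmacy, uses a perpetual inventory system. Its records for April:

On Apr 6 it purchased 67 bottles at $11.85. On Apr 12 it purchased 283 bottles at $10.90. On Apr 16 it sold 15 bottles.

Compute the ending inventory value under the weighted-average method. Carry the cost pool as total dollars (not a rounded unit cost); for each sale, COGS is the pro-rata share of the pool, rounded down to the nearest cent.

Ending inventory = $3,712.43

After Apr 6: 67 on hand, pool $793.95 (≈ $11.8500 each)
After Apr 12: 350 on hand, pool $3,878.65 (≈ $11.0819 each)
Apr 16, sell 15: 15/350 × $3,878.65 → $166.22
Ending inventory (cost pool remaining) = $3,712.43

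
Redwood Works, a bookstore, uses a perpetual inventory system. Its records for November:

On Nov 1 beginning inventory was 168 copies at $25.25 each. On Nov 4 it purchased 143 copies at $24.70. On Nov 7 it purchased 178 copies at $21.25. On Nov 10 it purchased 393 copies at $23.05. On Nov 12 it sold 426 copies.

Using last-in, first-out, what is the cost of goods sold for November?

Nov 12, 426 sold [LIFO — newest first]: 393 @ $23.05 + 33 @ $21.25 = $9,759.90
Ending inventory: 168 @ $25.25 + 143 @ $24.70 + 145 @ $21.25 = $10,855.35

COGS = $9,759.90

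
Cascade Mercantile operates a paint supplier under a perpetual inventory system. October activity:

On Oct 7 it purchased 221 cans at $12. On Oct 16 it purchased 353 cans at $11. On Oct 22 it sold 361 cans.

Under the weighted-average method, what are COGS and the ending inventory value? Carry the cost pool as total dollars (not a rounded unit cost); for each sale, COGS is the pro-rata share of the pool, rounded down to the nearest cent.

COGS = $4,109.99; ending inventory = $2,425.01

After Oct 7: 221 on hand, pool $2,652.00 (≈ $12.0000 each)
After Oct 16: 574 on hand, pool $6,535.00 (≈ $11.3850 each)
Oct 22, sell 361: 361/574 × $6,535.00 → $4,109.99
Ending inventory (cost pool remaining) = $2,425.01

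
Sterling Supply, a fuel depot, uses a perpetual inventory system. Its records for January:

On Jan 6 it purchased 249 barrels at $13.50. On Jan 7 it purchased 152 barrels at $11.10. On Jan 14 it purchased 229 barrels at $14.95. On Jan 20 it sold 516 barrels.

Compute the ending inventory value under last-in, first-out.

Jan 20, 516 sold [LIFO — newest first]: 229 @ $14.95 + 152 @ $11.10 + 135 @ $13.50 = $6,933.25
Ending inventory: 114 @ $13.50 = $1,539.00

Ending inventory = $1,539.00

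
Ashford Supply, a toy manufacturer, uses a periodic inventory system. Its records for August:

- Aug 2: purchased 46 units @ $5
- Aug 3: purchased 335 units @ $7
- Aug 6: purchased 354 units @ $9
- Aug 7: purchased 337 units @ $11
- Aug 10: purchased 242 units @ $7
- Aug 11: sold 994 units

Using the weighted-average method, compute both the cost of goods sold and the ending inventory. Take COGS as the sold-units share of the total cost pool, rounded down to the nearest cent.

Aug 11, sell 994: 994/1314 × $11,162.00 → $8,443.70
Ending inventory (cost pool remaining) = $2,718.30

COGS = $8,443.70; ending inventory = $2,718.30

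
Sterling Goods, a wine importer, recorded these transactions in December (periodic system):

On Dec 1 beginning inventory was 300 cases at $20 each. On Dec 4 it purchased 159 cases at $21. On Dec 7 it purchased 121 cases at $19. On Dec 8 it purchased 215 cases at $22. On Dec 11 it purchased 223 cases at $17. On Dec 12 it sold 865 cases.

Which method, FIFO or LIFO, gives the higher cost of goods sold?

FIFO

FIFO COGS: 300 @ $20 + 159 @ $21 + 121 @ $19 + 215 @ $22 + 70 @ $17 = $17,558
LIFO COGS: 223 @ $17 + 215 @ $22 + 121 @ $19 + 159 @ $21 + 147 @ $20 = $17,099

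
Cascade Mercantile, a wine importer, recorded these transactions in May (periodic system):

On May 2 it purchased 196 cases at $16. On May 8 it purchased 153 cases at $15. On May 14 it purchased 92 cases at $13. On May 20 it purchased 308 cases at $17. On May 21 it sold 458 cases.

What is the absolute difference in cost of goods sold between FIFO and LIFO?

$386

FIFO COGS: 196 @ $16 + 153 @ $15 + 92 @ $13 + 17 @ $17 = $6,916
LIFO COGS: 308 @ $17 + 92 @ $13 + 58 @ $15 = $7,302
Difference = |$6,916 − $7,302| = $386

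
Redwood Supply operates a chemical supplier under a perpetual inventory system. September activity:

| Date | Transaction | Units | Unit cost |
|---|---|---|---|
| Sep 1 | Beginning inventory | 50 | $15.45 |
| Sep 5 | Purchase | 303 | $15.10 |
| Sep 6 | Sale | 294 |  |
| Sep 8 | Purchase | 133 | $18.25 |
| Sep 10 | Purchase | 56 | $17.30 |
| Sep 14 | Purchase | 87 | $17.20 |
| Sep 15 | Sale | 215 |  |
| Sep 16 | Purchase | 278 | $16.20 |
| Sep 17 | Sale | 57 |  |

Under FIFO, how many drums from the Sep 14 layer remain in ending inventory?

63

Sep 6, 294 sold [FIFO — oldest first]: 50 @ $15.45 + 244 @ $15.10 = $4,456.90
Sep 15, 215 sold [FIFO — oldest first]: 59 @ $15.10 + 133 @ $18.25 + 23 @ $17.30 = $3,716.05
Sep 17, 57 sold [FIFO — oldest first]: 33 @ $17.30 + 24 @ $17.20 = $983.70
Total COGS = $4,456.90 + $3,716.05 + $983.70 = $9,156.65
Ending inventory: 63 @ $17.20 + 278 @ $16.20 = $5,587.20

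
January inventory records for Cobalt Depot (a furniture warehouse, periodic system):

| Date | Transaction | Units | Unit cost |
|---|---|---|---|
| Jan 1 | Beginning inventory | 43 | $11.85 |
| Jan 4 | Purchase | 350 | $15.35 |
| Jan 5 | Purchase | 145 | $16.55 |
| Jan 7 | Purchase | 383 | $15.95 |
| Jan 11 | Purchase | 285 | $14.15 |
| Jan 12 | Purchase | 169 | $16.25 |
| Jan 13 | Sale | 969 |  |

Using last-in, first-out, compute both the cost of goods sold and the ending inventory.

COGS = $15,072.45; ending inventory = $6,097.20

Jan 13, 969 sold [LIFO — newest first]: 169 @ $16.25 + 285 @ $14.15 + 383 @ $15.95 + 132 @ $16.55 = $15,072.45
Ending inventory: 43 @ $11.85 + 350 @ $15.35 + 13 @ $16.55 = $6,097.20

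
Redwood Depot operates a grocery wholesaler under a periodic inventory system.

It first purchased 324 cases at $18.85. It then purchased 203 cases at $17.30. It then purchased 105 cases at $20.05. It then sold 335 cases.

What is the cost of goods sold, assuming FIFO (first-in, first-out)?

COGS = $6,297.70

Sale 1 (335) [FIFO — oldest first]: 324 @ $18.85 + 11 @ $17.30 = $6,297.70
Ending inventory: 192 @ $17.30 + 105 @ $20.05 = $5,426.85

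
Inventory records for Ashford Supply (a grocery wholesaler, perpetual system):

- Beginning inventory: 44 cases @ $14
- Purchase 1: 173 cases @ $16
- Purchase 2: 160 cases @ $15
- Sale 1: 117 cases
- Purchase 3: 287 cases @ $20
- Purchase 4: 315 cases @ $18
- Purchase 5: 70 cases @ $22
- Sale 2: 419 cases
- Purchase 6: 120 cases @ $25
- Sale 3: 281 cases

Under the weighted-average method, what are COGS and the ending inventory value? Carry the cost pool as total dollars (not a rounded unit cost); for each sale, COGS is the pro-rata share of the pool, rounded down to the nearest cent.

After Beginning: 44 on hand, pool $616.00 (≈ $14.0000 each)
After Purchase 1: 217 on hand, pool $3,384.00 (≈ $15.5945 each)
After Purchase 2: 377 on hand, pool $5,784.00 (≈ $15.3422 each)
Sale 1, sell 117: 117/377 × $5,784.00 → $1,795.03
After Purchase 3: 547 on hand, pool $9,728.97 (≈ $17.7861 each)
After Purchase 4: 862 on hand, pool $15,398.97 (≈ $17.8642 each)
After Purchase 5: 932 on hand, pool $16,938.97 (≈ $18.1749 each)
Sale 2, sell 419: 419/932 × $16,938.97 → $7,615.26
After Purchase 6: 633 on hand, pool $12,323.71 (≈ $19.4687 each)
Sale 3, sell 281: 281/633 × $12,323.71 → $5,470.71
Total COGS = $1,795.03 + $7,615.26 + $5,470.71 = $14,881.00
Ending inventory (cost pool remaining) = $6,853.00
Check: goods available $21,734.00 = COGS $14,881.00 + ending $6,853.00

COGS = $14,881.00; ending inventory = $6,853.00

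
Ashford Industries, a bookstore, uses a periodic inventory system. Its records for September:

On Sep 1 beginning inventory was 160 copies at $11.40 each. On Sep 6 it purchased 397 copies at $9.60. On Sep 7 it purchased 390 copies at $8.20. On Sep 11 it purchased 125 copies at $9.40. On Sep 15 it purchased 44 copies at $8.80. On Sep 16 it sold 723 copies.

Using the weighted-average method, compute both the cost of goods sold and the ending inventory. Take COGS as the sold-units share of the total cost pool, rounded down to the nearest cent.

Sep 16, sell 723: 723/1116 × $10,395.40 → $6,734.65
Ending inventory (cost pool remaining) = $3,660.75

COGS = $6,734.65; ending inventory = $3,660.75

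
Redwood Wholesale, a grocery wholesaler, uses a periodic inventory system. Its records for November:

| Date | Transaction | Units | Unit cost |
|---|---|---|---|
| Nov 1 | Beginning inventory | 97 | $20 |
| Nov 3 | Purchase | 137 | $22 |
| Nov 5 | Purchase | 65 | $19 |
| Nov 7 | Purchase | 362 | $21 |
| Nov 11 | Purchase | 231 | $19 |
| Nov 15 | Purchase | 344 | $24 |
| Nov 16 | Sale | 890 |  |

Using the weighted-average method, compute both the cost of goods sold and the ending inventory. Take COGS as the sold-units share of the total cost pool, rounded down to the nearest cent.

Nov 16, sell 890: 890/1236 × $26,436.00 → $19,035.63
Ending inventory (cost pool remaining) = $7,400.37
Check: goods available $26,436.00 = COGS $19,035.63 + ending $7,400.37

COGS = $19,035.63; ending inventory = $7,400.37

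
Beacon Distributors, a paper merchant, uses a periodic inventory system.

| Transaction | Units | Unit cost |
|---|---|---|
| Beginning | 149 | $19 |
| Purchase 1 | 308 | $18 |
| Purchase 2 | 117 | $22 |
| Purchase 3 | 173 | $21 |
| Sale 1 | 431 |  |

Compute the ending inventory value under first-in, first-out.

Ending inventory = $6,675

Sale 1 (431) [FIFO — oldest first]: 149 @ $19 + 282 @ $18 = $7,907
Ending inventory: 26 @ $18 + 117 @ $22 + 173 @ $21 = $6,675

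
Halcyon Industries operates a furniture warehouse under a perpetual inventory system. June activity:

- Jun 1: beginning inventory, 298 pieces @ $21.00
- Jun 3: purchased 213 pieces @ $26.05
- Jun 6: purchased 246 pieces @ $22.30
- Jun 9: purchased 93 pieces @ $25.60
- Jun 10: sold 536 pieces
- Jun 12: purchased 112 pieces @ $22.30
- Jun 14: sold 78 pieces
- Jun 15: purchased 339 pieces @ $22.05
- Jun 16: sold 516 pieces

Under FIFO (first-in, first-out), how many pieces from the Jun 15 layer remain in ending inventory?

171

Jun 10, 536 sold [FIFO — oldest first]: 298 @ $21.00 + 213 @ $26.05 + 25 @ $22.30 = $12,364.15
Jun 14, 78 sold [FIFO — oldest first]: 78 @ $22.30 = $1,739.40
Jun 16, 516 sold [FIFO — oldest first]: 143 @ $22.30 + 93 @ $25.60 + 112 @ $22.30 + 168 @ $22.05 = $11,771.70
Total COGS = $12,364.15 + $1,739.40 + $11,771.70 = $25,875.25
Ending inventory: 171 @ $22.05 = $3,770.55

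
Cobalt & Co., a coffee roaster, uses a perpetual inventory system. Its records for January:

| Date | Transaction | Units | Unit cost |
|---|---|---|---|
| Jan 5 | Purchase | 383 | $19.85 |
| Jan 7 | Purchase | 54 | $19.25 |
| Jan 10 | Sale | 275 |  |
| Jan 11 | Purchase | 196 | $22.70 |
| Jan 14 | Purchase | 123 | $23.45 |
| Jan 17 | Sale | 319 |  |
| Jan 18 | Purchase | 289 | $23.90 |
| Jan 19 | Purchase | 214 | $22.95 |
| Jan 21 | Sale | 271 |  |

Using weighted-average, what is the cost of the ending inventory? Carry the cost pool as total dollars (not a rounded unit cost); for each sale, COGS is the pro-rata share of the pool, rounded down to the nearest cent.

Ending inventory = $9,104.86

After Jan 5: 383 on hand, pool $7,602.55 (≈ $19.8500 each)
After Jan 7: 437 on hand, pool $8,642.05 (≈ $19.7759 each)
Jan 10, sell 275: 275/437 × $8,642.05 → $5,438.36
After Jan 11: 358 on hand, pool $7,652.89 (≈ $21.3768 each)
After Jan 14: 481 on hand, pool $10,537.24 (≈ $21.9069 each)
Jan 17, sell 319: 319/481 × $10,537.24 → $6,988.31
After Jan 18: 451 on hand, pool $10,456.03 (≈ $23.1841 each)
After Jan 19: 665 on hand, pool $15,367.33 (≈ $23.1088 each)
Jan 21, sell 271: 271/665 × $15,367.33 → $6,262.47
Total COGS = $5,438.36 + $6,988.31 + $6,262.47 = $18,689.14
Ending inventory (cost pool remaining) = $9,104.86
Check: goods available $27,794.00 = COGS $18,689.14 + ending $9,104.86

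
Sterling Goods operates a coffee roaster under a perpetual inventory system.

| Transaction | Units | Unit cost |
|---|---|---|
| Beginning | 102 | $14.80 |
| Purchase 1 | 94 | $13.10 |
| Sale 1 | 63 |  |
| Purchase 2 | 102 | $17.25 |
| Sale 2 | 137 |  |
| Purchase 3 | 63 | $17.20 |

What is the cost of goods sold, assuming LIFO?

Sale 1 (63) [LIFO — newest first]: 63 @ $13.10 = $825.30
Sale 2 (137) [LIFO — newest first]: 102 @ $17.25 + 31 @ $13.10 + 4 @ $14.80 = $2,224.80
Total COGS = $825.30 + $2,224.80 = $3,050.10
Ending inventory: 98 @ $14.80 + 63 @ $17.20 = $2,534.00
Check: goods available $5,584.10 = COGS $3,050.10 + ending $2,534.00

COGS = $3,050.10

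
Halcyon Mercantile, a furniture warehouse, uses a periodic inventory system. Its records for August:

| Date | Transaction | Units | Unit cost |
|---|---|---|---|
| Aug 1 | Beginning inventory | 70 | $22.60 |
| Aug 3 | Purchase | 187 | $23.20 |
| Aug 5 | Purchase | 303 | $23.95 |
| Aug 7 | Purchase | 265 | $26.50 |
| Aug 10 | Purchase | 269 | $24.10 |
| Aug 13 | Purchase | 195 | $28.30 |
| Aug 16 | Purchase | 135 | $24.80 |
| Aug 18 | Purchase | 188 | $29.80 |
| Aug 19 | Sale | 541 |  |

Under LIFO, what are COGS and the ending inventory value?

Aug 19, 541 sold [LIFO — newest first]: 188 @ $29.80 + 135 @ $24.80 + 195 @ $28.30 + 23 @ $24.10 = $15,023.20
Ending inventory: 70 @ $22.60 + 187 @ $23.20 + 303 @ $23.95 + 265 @ $26.50 + 246 @ $24.10 = $26,128.35
Check: goods available $41,151.55 = COGS $15,023.20 + ending $26,128.35

COGS = $15,023.20; ending inventory = $26,128.35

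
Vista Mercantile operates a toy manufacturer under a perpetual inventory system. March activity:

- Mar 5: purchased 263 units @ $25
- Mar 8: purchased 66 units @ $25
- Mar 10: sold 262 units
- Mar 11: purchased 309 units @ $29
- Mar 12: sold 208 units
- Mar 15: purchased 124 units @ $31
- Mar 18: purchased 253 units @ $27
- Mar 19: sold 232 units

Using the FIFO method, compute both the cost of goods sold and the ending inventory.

COGS = $19,170; ending inventory = $8,691

Mar 10, 262 sold [FIFO — oldest first]: 262 @ $25 = $6,550
Mar 12, 208 sold [FIFO — oldest first]: 1 @ $25 + 66 @ $25 + 141 @ $29 = $5,764
Mar 19, 232 sold [FIFO — oldest first]: 168 @ $29 + 64 @ $31 = $6,856
Total COGS = $6,550 + $5,764 + $6,856 = $19,170
Ending inventory: 60 @ $31 + 253 @ $27 = $8,691
Check: goods available $27,861 = COGS $19,170 + ending $8,691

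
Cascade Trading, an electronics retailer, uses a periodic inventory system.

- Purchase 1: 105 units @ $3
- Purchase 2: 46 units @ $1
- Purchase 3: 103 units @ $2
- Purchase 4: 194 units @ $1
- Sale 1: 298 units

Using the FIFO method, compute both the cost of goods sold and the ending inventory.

Sale 1 (298) [FIFO — oldest first]: 105 @ $3 + 46 @ $1 + 103 @ $2 + 44 @ $1 = $611
Ending inventory: 150 @ $1 = $150

COGS = $611; ending inventory = $150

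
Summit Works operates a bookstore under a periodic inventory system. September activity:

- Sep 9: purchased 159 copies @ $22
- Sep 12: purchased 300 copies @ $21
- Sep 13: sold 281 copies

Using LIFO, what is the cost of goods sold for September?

COGS = $5,901

Sep 13, 281 sold [LIFO — newest first]: 281 @ $21 = $5,901
Ending inventory: 159 @ $22 + 19 @ $21 = $3,897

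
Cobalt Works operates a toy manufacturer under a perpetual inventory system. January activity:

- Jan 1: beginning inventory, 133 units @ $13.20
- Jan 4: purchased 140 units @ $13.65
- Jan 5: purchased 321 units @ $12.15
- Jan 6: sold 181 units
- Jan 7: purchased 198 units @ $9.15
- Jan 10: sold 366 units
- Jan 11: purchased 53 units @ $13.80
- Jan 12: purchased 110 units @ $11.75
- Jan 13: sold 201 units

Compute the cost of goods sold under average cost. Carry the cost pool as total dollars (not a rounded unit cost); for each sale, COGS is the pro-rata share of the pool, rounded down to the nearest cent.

COGS = $8,936.64

After Jan 1: 133 on hand, pool $1,755.60 (≈ $13.2000 each)
After Jan 4: 273 on hand, pool $3,666.60 (≈ $13.4308 each)
After Jan 5: 594 on hand, pool $7,566.75 (≈ $12.7386 each)
Jan 6, sell 181: 181/594 × $7,566.75 → $2,305.69
After Jan 7: 611 on hand, pool $7,072.76 (≈ $11.5757 each)
Jan 10, sell 366: 366/611 × $7,072.76 → $4,236.71
After Jan 11: 298 on hand, pool $3,567.45 (≈ $11.9713 each)
After Jan 12: 408 on hand, pool $4,859.95 (≈ $11.9116 each)
Jan 13, sell 201: 201/408 × $4,859.95 → $2,394.24
Total COGS = $2,305.69 + $4,236.71 + $2,394.24 = $8,936.64
Ending inventory (cost pool remaining) = $2,465.71
Check: goods available $11,402.35 = COGS $8,936.64 + ending $2,465.71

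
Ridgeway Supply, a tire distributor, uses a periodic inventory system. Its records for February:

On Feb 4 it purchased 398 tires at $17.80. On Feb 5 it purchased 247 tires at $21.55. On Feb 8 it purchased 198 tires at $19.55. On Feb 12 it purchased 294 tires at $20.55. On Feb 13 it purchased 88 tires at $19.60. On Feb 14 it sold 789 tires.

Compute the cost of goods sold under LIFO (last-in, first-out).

COGS = $16,141.35

Feb 14, 789 sold [LIFO — newest first]: 88 @ $19.60 + 294 @ $20.55 + 198 @ $19.55 + 209 @ $21.55 = $16,141.35
Ending inventory: 398 @ $17.80 + 38 @ $21.55 = $7,903.30
Check: goods available $24,044.65 = COGS $16,141.35 + ending $7,903.30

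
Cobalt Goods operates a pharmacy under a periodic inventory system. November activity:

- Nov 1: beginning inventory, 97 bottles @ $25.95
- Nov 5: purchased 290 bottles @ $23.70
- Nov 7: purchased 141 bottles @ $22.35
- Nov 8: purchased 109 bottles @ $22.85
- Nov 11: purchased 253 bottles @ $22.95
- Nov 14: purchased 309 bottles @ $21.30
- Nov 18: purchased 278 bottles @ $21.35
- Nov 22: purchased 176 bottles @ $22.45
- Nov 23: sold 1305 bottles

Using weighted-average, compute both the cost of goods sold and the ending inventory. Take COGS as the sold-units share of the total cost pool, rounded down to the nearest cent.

Nov 23, sell 1305: 1305/1653 × $37,306.70 → $29,452.65
Ending inventory (cost pool remaining) = $7,854.05

COGS = $29,452.65; ending inventory = $7,854.05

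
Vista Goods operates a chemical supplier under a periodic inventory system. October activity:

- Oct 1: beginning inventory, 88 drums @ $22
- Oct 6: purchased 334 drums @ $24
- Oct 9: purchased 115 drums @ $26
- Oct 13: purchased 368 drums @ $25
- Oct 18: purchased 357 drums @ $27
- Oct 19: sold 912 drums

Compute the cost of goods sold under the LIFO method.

Oct 19, 912 sold [LIFO — newest first]: 357 @ $27 + 368 @ $25 + 115 @ $26 + 72 @ $24 = $23,557
Ending inventory: 88 @ $22 + 262 @ $24 = $8,224
Check: goods available $31,781 = COGS $23,557 + ending $8,224

COGS = $23,557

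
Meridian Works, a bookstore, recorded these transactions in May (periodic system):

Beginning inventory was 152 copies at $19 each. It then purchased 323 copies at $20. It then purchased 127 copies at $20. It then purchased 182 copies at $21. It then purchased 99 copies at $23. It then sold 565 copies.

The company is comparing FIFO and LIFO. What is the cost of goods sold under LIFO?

COGS = $11,779

FIFO COGS: 152 @ $19 + 323 @ $20 + 90 @ $20 = $11,148
LIFO COGS: 99 @ $23 + 182 @ $21 + 127 @ $20 + 157 @ $20 = $11,779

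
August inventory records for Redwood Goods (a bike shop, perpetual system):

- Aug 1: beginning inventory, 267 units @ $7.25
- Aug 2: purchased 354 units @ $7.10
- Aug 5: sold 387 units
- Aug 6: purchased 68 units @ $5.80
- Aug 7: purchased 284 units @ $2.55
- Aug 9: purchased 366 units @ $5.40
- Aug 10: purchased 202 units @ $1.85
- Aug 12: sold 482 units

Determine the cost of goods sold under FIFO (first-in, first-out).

Aug 5, 387 sold [FIFO — oldest first]: 267 @ $7.25 + 120 @ $7.10 = $2,787.75
Aug 12, 482 sold [FIFO — oldest first]: 234 @ $7.10 + 68 @ $5.80 + 180 @ $2.55 = $2,514.80
Total COGS = $2,787.75 + $2,514.80 = $5,302.55
Ending inventory: 104 @ $2.55 + 366 @ $5.40 + 202 @ $1.85 = $2,615.30

COGS = $5,302.55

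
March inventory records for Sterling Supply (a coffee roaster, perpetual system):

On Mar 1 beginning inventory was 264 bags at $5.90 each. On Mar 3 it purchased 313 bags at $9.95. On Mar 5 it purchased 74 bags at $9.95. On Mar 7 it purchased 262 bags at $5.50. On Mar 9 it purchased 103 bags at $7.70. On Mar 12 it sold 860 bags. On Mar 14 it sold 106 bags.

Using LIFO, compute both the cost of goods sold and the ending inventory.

COGS = $7,347.35; ending inventory = $295.00

Mar 12, 860 sold [LIFO — newest first]: 103 @ $7.70 + 262 @ $5.50 + 74 @ $9.95 + 313 @ $9.95 + 108 @ $5.90 = $6,721.95
Mar 14, 106 sold [LIFO — newest first]: 106 @ $5.90 = $625.40
Total COGS = $6,721.95 + $625.40 = $7,347.35
Ending inventory: 50 @ $5.90 = $295.00
Check: goods available $7,642.35 = COGS $7,347.35 + ending $295.00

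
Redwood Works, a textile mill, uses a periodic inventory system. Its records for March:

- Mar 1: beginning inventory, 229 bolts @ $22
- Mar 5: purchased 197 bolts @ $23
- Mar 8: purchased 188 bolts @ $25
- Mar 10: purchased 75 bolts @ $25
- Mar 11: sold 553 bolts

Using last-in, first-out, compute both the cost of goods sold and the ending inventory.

Mar 11, 553 sold [LIFO — newest first]: 75 @ $25 + 188 @ $25 + 197 @ $23 + 93 @ $22 = $13,152
Ending inventory: 136 @ $22 = $2,992

COGS = $13,152; ending inventory = $2,992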